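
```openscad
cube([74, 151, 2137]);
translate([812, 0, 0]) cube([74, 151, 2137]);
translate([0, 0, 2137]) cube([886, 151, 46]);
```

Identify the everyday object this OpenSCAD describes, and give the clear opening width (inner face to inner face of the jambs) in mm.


A door frame. The clear opening width is 738 mm.

Two 2137 mm tall posts with a header on top — a door frame. The left jamb is 74 mm wide at x = 0; the right jamb starts at x = 812. The clear opening is 812 − 74 = 738 mm.


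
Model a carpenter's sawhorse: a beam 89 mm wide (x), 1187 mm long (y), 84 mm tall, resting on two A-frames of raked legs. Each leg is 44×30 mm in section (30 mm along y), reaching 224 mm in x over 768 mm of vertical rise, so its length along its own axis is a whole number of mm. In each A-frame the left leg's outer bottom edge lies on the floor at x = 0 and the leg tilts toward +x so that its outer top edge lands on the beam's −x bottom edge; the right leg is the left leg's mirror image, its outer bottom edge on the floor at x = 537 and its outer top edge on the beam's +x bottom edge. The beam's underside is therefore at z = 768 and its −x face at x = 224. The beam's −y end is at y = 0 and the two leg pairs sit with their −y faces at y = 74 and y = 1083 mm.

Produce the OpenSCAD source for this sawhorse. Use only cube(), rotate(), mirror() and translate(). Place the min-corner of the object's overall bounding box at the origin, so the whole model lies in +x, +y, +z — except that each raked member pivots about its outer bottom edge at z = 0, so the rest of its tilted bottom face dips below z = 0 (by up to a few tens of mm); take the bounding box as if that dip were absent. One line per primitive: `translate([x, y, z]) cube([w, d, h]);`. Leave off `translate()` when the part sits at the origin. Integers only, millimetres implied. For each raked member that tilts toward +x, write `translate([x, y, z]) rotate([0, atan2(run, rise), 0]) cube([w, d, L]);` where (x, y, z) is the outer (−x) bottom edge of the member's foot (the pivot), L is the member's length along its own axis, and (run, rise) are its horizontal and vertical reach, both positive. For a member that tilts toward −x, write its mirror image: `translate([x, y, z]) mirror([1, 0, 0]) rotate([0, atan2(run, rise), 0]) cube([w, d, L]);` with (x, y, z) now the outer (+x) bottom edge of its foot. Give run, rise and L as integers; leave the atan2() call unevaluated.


translate([224, 0, 768]) cube([89, 1187, 84]);
translate([0, 74, 0]) rotate([0, atan2(224, 768), 0]) cube([44, 30, 800]);
translate([537, 74, 0]) mirror([1, 0, 0]) rotate([0, atan2(224, 768), 0]) cube([44, 30, 800]);
translate([0, 1083, 0]) rotate([0, atan2(224, 768), 0]) cube([44, 30, 800]);
translate([537, 1083, 0]) mirror([1, 0, 0]) rotate([0, atan2(224, 768), 0]) cube([44, 30, 800]);


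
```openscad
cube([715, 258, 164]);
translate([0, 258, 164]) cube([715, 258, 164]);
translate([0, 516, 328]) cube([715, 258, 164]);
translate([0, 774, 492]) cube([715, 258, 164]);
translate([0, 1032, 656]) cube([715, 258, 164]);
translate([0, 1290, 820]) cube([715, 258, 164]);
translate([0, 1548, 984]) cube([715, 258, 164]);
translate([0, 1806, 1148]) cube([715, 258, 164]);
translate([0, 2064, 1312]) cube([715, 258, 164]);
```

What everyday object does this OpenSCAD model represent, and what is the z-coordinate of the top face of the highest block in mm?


A staircase. The total rise is 1476 mm.

9 identical blocks, each offset up and back from the previous — a staircase. Each step is 164 mm tall and there are 9 of them, so the total rise is 9 × 164 = 1476 mm.


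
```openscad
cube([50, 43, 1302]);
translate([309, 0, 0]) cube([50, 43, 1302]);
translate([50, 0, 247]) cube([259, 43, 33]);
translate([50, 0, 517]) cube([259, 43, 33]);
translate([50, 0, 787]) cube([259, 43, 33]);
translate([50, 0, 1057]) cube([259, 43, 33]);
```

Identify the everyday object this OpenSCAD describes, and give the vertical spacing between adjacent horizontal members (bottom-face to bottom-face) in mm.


A ladder. The rung spacing is 270 mm.

Two tall 50×43 posts with 4 short bars between them — a ladder. Adjacent rungs sit at z = 247 and z = 517, so the spacing is 517 − 247 = 270 mm.


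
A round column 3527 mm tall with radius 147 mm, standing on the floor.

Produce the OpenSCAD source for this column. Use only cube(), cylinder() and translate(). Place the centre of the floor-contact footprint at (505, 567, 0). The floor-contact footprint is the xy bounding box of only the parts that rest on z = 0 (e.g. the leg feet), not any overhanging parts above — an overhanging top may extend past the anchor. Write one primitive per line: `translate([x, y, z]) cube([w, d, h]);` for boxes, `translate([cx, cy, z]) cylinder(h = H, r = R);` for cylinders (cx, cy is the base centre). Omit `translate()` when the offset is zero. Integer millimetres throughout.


translate([505, 567, 0]) cylinder(h = 3527, r = 147);


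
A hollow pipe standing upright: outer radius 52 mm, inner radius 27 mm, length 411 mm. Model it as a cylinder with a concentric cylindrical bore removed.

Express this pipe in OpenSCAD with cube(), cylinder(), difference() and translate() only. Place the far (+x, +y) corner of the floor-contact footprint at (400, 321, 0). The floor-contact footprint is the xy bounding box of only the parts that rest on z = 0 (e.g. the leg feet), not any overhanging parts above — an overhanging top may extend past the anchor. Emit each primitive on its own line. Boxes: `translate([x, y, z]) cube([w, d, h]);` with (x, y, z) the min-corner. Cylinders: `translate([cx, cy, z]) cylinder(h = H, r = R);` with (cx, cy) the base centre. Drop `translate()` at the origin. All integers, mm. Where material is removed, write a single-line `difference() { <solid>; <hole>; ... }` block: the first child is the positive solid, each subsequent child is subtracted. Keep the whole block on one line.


difference() { translate([348, 269, 0]) cylinder(h = 411, r = 52); translate([348, 269, 0]) cylinder(h = 411, r = 27); }


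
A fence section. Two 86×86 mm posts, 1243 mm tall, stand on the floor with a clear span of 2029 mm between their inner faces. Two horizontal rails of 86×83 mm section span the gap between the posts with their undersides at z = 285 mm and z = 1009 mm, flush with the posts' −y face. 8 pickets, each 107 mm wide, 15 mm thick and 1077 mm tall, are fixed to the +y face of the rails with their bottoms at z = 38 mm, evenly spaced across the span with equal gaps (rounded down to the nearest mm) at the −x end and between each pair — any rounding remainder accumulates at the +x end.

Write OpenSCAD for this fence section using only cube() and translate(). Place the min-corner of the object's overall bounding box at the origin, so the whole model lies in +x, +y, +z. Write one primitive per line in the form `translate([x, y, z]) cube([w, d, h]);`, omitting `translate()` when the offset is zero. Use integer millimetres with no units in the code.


cube([86, 86, 1243]);
translate([2115, 0, 0]) cube([86, 86, 1243]);
translate([86, 0, 285]) cube([2029, 86, 83]);
translate([86, 0, 1009]) cube([2029, 86, 83]);
translate([216, 86, 38]) cube([107, 15, 1077]);
translate([453, 86, 38]) cube([107, 15, 1077]);
translate([690, 86, 38]) cube([107, 15, 1077]);
translate([927, 86, 38]) cube([107, 15, 1077]);
translate([1164, 86, 38]) cube([107, 15, 1077]);
translate([1401, 86, 38]) cube([107, 15, 1077]);
translate([1638, 86, 38]) cube([107, 15, 1077]);
translate([1875, 86, 38]) cube([107, 15, 1077]);


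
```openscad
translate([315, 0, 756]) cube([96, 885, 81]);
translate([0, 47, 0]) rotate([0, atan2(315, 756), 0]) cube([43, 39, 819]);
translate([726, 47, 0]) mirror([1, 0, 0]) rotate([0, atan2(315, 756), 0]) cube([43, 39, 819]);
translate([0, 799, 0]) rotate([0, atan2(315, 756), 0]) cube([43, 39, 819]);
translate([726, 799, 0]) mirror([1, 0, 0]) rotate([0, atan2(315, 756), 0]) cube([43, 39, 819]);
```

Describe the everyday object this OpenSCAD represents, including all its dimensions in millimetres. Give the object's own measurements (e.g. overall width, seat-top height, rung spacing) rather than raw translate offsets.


A sawhorse. A 96×885×81 mm beam (x, y, z) sits on two A-frame leg pairs. Each pair is two raked legs of 43×39 mm section (39 mm along y) splaying symmetrically in x. Each leg rises 756 mm vertically over 315 mm of horizontal reach and is 819 mm long along its own axis. Every leg's outer bottom edge rests on the floor and its outer top edge meets a bottom edge of the beam — the left legs (tilting toward +x) meet the beam's −x bottom edge, the right legs (their mirror images, tilting toward −x) meet its +x bottom edge — so the leg tops tuck under the beam, the beam's underside is 756 mm above the floor, and the feet are 726 mm apart outside-to-outside with the beam centred between them. The two leg pairs are set in 47 mm from either end of the beam.


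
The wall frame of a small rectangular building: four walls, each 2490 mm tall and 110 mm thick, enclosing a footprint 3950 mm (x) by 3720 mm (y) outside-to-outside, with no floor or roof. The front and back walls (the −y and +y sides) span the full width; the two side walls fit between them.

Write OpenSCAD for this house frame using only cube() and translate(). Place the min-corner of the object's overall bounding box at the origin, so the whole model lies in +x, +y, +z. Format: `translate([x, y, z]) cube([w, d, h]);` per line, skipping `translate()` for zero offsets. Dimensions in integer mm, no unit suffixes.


cube([3950, 110, 2490]);
translate([0, 3610, 0]) cube([3950, 110, 2490]);
translate([0, 110, 0]) cube([110, 3500, 2490]);
translate([3840, 110, 0]) cube([110, 3500, 2490]);


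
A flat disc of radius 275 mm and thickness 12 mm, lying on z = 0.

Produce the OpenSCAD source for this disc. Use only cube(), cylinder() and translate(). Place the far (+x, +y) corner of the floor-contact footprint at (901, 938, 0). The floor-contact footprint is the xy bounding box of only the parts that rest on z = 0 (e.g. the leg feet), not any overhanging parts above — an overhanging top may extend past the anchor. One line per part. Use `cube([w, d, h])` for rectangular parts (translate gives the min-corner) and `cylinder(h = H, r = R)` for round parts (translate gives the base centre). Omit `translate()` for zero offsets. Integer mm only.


translate([626, 663, 0]) cylinder(h = 12, r = 275);


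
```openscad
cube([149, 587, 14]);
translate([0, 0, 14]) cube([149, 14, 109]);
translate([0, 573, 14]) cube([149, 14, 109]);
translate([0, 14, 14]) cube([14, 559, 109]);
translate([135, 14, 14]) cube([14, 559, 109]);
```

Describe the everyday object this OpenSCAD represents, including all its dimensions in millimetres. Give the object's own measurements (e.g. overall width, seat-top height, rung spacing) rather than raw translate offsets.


An open-topped rectangular box: outside dimensions 149×587×123 mm, with a uniform wall and base thickness of 14 mm. The base is a full 149×587 slab on the floor; four walls sit on top of the base. The front and back walls (the −y and +y sides) span the full width; the two side walls fit between them.


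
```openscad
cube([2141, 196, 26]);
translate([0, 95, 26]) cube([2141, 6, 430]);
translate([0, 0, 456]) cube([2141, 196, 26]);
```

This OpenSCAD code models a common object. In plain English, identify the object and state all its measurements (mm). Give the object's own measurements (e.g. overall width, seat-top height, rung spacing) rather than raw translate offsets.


An I-beam lying along x, 2141 mm long. Overall section height 482 mm. Two flanges 196 mm wide (y) and 26 mm thick, one on the floor and one at the top; a web 6 mm thick runs between them, centred on the flange width.


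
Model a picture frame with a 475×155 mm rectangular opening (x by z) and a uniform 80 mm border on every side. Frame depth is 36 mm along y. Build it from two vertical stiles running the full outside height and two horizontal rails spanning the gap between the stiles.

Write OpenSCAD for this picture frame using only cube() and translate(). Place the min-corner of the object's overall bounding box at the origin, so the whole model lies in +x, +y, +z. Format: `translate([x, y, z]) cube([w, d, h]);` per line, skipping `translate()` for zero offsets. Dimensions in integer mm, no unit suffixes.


cube([80, 36, 315]);
translate([555, 0, 0]) cube([80, 36, 315]);
translate([80, 0, 0]) cube([475, 36, 80]);
translate([80, 0, 235]) cube([475, 36, 80]);


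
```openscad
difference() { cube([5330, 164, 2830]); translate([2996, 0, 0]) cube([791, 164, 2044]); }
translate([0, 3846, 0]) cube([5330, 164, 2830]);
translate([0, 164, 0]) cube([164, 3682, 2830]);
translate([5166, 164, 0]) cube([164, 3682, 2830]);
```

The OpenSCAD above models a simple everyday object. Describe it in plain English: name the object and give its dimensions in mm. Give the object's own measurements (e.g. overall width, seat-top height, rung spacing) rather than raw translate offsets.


A single room: four walls, each 2830 mm tall and 164 mm thick, enclosing an outside footprint 5330×4010 mm (x × y), no floor or roof. The front and back walls (−y and +y sides) run the full x-width; the side walls fit between their inner faces. A door opening 791 mm wide and 2044 mm tall is cut through the front wall from the floor up, its −x edge 2996 mm from the wall's −x end.


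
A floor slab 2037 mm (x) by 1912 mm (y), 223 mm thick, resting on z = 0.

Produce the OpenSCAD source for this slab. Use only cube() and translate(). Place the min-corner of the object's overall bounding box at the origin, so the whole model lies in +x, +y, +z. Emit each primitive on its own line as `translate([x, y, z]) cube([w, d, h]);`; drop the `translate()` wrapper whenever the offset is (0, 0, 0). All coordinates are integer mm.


cube([2037, 1912, 223]);


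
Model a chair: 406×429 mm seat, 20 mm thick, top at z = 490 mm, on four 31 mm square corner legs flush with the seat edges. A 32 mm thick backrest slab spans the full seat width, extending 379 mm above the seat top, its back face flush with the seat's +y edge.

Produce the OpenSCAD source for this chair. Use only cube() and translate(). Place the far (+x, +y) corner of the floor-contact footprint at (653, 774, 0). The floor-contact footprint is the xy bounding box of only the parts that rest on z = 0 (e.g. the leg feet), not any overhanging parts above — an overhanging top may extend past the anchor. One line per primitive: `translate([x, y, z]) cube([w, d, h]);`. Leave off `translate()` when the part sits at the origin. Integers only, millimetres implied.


// leg_h = 490 - 20 = 470
translate([247, 345, 470]) cube([406, 429, 20]);
translate([247, 345, 0]) cube([31, 31, 470]);
translate([622, 345, 0]) cube([31, 31, 470]);
translate([247, 743, 0]) cube([31, 31, 470]);
translate([622, 743, 0]) cube([31, 31, 470]);
translate([247, 742, 490]) cube([406, 32, 379]);


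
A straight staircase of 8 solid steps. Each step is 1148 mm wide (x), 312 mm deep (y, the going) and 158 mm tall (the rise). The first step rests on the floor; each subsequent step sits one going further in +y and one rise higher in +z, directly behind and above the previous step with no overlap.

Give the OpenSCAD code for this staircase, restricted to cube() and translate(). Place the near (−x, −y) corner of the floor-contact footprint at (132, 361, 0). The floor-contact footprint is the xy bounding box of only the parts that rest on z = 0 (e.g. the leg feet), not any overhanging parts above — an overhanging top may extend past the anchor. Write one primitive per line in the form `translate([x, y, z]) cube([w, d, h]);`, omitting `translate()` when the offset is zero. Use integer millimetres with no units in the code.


translate([132, 361, 0]) cube([1148, 312, 158]);
translate([132, 673, 158]) cube([1148, 312, 158]);
translate([132, 985, 316]) cube([1148, 312, 158]);
translate([132, 1297, 474]) cube([1148, 312, 158]);
translate([132, 1609, 632]) cube([1148, 312, 158]);
translate([132, 1921, 790]) cube([1148, 312, 158]);
translate([132, 2233, 948]) cube([1148, 312, 158]);
translate([132, 2545, 1106]) cube([1148, 312, 158]);


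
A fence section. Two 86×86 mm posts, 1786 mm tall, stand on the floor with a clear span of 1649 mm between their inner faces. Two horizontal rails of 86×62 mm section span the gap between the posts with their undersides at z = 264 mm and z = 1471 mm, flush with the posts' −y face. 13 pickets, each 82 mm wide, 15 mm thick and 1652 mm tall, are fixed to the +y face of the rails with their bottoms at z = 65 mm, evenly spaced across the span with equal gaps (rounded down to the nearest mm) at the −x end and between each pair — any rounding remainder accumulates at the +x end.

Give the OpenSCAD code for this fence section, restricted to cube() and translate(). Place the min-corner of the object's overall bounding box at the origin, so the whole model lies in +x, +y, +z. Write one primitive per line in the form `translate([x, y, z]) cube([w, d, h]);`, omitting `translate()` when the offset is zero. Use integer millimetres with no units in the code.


cube([86, 86, 1786]);
translate([1735, 0, 0]) cube([86, 86, 1786]);
translate([86, 0, 264]) cube([1649, 86, 62]);
translate([86, 0, 1471]) cube([1649, 86, 62]);
translate([127, 86, 65]) cube([82, 15, 1652]);
translate([250, 86, 65]) cube([82, 15, 1652]);
translate([373, 86, 65]) cube([82, 15, 1652]);
translate([496, 86, 65]) cube([82, 15, 1652]);
translate([619, 86, 65]) cube([82, 15, 1652]);
translate([742, 86, 65]) cube([82, 15, 1652]);
translate([865, 86, 65]) cube([82, 15, 1652]);
translate([988, 86, 65]) cube([82, 15, 1652]);
translate([1111, 86, 65]) cube([82, 15, 1652]);
translate([1234, 86, 65]) cube([82, 15, 1652]);
translate([1357, 86, 65]) cube([82, 15, 1652]);
translate([1480, 86, 65]) cube([82, 15, 1652]);
translate([1603, 86, 65]) cube([82, 15, 1652]);


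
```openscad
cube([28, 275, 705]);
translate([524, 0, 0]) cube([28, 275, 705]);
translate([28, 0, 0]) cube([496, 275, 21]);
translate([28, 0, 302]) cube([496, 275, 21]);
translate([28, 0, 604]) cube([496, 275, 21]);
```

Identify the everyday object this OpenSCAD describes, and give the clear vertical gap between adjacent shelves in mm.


A bookshelf. The clear shelf gap is 281 mm.

Two tall side panels with 3 horizontal boards between them — a bookshelf. The first two shelf undersides are at z = 0 and z = 302; with shelf thickness 21, the clear gap is 302 − 0 − 21 = 281 mm.


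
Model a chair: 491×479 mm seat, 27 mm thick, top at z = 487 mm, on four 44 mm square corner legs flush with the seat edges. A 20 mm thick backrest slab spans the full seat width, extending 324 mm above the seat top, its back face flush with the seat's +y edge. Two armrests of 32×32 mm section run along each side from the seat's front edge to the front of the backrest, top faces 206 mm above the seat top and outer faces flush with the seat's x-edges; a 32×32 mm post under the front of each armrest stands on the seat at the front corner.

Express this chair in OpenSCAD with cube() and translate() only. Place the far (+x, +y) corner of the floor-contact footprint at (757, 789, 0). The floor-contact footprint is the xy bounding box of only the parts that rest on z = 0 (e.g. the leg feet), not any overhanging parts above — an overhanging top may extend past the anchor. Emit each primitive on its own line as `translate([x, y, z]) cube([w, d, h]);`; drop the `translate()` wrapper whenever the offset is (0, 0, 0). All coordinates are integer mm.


// leg_h = 487 - 27 = 460
// arm post h = 206 - 32 = 174
translate([266, 310, 460]) cube([491, 479, 27]);
translate([266, 310, 0]) cube([44, 44, 460]);
translate([713, 310, 0]) cube([44, 44, 460]);
translate([266, 745, 0]) cube([44, 44, 460]);
translate([713, 745, 0]) cube([44, 44, 460]);
translate([266, 769, 487]) cube([491, 20, 324]);
translate([266, 310, 661]) cube([32, 459, 32]);
translate([725, 310, 661]) cube([32, 459, 32]);
translate([266, 310, 487]) cube([32, 32, 174]);
translate([725, 310, 487]) cube([32, 32, 174]);


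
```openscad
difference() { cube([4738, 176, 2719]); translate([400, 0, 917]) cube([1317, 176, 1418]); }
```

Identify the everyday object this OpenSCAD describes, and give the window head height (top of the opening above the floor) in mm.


A wall with a window opening. The window head height is 2335 mm.

A wall with a rectangular opening subtracted — a window. Sill at z = 917, opening 1418 mm tall, so the head is at 917 + 1418 = 2335 mm.


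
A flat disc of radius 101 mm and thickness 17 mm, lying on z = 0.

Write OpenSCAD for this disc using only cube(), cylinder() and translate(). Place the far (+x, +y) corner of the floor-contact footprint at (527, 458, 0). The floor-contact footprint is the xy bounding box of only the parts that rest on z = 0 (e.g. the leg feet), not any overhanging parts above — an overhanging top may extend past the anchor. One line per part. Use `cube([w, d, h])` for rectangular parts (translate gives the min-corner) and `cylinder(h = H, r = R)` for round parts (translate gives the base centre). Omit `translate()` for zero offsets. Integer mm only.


translate([426, 357, 0]) cylinder(h = 17, r = 101);


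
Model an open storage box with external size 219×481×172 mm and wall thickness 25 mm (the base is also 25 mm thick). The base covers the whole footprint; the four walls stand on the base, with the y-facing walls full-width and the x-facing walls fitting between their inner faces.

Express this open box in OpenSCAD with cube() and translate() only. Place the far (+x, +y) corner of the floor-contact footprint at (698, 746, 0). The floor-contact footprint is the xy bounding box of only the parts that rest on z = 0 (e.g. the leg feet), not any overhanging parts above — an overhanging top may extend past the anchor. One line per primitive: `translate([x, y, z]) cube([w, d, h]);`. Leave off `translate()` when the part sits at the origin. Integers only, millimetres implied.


translate([479, 265, 0]) cube([219, 481, 25]);
translate([479, 265, 25]) cube([219, 25, 147]);
translate([479, 721, 25]) cube([219, 25, 147]);
translate([479, 290, 25]) cube([25, 431, 147]);
translate([673, 290, 25]) cube([25, 431, 147]);


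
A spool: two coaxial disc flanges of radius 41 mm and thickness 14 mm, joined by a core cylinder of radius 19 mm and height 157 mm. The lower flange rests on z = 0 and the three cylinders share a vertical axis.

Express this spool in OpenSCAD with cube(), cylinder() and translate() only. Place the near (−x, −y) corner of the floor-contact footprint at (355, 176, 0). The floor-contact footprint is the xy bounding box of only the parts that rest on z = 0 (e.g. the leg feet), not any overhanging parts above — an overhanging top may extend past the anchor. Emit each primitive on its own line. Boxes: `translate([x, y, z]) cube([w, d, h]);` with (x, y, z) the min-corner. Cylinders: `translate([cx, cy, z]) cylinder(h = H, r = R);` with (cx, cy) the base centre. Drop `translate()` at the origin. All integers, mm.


translate([396, 217, 0]) cylinder(h = 14, r = 41);
translate([396, 217, 14]) cylinder(h = 157, r = 19);
translate([396, 217, 171]) cylinder(h = 14, r = 41);


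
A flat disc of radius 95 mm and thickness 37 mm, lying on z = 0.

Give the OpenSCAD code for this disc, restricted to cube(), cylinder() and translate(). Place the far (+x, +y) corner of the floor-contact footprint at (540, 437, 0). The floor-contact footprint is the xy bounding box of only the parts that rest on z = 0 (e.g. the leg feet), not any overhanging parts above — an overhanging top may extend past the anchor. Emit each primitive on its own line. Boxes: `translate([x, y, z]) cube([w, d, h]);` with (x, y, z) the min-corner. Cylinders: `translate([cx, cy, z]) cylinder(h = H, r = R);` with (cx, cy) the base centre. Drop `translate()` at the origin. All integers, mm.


translate([445, 342, 0]) cylinder(h = 37, r = 95);


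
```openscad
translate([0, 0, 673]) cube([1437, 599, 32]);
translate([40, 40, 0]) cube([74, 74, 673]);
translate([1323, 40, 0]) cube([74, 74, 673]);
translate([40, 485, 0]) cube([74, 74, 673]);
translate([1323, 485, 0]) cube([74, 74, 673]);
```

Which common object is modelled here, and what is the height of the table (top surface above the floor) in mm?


A table. The table height is 705 mm.

A 1437×599×32 slab sits at z = 673 on four 74 mm square posts — a table. The top surface is at 673 + 32 = 705 mm.


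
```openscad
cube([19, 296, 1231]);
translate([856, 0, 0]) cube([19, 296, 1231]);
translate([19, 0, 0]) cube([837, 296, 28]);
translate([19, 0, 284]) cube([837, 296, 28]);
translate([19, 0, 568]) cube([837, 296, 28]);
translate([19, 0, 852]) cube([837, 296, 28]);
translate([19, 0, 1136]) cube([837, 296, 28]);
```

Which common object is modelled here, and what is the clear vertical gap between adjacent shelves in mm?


A bookshelf. The clear shelf gap is 256 mm.

Two tall side panels with 5 horizontal boards between them — a bookshelf. The first two shelf undersides are at z = 0 and z = 284; with shelf thickness 28, the clear gap is 284 − 0 − 28 = 256 mm.


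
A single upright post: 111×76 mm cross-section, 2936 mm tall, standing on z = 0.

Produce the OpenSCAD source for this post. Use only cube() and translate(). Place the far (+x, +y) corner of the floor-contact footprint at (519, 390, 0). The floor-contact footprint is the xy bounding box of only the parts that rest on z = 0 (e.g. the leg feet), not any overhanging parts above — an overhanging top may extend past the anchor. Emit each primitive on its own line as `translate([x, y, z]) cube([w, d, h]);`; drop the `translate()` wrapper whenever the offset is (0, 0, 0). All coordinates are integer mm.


translate([408, 314, 0]) cube([111, 76, 2936]);


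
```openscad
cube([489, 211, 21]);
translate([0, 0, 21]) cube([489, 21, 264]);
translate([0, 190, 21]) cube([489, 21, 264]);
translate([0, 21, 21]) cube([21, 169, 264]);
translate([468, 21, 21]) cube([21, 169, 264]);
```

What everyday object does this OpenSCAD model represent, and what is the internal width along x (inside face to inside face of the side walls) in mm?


An open box. The internal width is 447 mm.

A 489×211 base slab with four walls standing on it — an open box. The base is 489 mm wide and the walls are 21 mm thick, so the internal width is 489 − 2 × 21 = 447 mm.


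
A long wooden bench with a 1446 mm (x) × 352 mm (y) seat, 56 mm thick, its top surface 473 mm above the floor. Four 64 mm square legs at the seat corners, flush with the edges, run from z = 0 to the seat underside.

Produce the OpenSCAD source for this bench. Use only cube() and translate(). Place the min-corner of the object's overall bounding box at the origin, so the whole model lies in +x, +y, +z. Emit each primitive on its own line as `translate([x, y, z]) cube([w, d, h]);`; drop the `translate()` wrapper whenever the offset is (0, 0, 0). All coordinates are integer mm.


// leg_h = 473 − 56 = 417
translate([0, 0, 417]) cube([1446, 352, 56]);
cube([64, 64, 417]);
translate([0, 288, 0]) cube([64, 64, 417]);
translate([1382, 0, 0]) cube([64, 64, 417]);
translate([1382, 288, 0]) cube([64, 64, 417]);


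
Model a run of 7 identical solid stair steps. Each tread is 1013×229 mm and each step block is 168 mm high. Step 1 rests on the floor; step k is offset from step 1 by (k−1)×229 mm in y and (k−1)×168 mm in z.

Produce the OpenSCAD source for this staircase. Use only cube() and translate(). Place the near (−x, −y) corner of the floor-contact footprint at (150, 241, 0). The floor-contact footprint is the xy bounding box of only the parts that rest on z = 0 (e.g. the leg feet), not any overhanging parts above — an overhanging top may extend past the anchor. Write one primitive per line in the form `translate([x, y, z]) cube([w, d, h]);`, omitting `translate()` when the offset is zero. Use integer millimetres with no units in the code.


translate([150, 241, 0]) cube([1013, 229, 168]);
translate([150, 470, 168]) cube([1013, 229, 168]);
translate([150, 699, 336]) cube([1013, 229, 168]);
translate([150, 928, 504]) cube([1013, 229, 168]);
translate([150, 1157, 672]) cube([1013, 229, 168]);
translate([150, 1386, 840]) cube([1013, 229, 168]);
translate([150, 1615, 1008]) cube([1013, 229, 168]);


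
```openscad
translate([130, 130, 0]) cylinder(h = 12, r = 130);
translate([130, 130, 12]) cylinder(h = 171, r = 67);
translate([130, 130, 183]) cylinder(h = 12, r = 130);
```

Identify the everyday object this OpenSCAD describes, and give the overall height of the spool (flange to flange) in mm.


A spool. The overall height is 195 mm.

Three coaxial cylinders, large–small–large — a spool. Two 12 mm flanges and a 171 mm core give 12 + 171 + 12 = 195 mm.


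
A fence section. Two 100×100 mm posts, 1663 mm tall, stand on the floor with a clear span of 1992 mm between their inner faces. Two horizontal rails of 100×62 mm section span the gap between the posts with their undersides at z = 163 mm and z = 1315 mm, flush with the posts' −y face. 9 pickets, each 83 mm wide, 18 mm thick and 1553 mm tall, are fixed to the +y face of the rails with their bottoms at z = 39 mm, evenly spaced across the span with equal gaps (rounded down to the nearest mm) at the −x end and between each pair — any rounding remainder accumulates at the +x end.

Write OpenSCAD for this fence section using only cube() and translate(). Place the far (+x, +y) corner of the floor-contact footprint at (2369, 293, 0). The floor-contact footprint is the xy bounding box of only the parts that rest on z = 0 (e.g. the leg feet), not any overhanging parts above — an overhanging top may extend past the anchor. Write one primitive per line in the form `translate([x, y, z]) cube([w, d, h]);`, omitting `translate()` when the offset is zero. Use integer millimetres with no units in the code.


translate([177, 193, 0]) cube([100, 100, 1663]);
translate([2269, 193, 0]) cube([100, 100, 1663]);
translate([277, 193, 163]) cube([1992, 100, 62]);
translate([277, 193, 1315]) cube([1992, 100, 62]);
translate([401, 293, 39]) cube([83, 18, 1553]);
translate([608, 293, 39]) cube([83, 18, 1553]);
translate([815, 293, 39]) cube([83, 18, 1553]);
translate([1022, 293, 39]) cube([83, 18, 1553]);
translate([1229, 293, 39]) cube([83, 18, 1553]);
translate([1436, 293, 39]) cube([83, 18, 1553]);
translate([1643, 293, 39]) cube([83, 18, 1553]);
translate([1850, 293, 39]) cube([83, 18, 1553]);
translate([2057, 293, 39]) cube([83, 18, 1553]);


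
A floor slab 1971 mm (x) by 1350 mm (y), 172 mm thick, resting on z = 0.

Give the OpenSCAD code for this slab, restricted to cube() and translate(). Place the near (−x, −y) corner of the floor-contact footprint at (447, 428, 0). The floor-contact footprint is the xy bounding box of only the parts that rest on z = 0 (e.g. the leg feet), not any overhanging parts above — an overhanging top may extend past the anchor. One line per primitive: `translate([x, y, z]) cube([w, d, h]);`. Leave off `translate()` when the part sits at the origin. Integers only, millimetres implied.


translate([447, 428, 0]) cube([1971, 1350, 172]);


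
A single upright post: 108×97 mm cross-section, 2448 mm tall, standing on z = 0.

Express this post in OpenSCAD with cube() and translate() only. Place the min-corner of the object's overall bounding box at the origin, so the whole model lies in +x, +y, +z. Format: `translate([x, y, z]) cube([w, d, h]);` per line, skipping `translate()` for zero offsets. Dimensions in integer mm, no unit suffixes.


cube([108, 97, 2448]);


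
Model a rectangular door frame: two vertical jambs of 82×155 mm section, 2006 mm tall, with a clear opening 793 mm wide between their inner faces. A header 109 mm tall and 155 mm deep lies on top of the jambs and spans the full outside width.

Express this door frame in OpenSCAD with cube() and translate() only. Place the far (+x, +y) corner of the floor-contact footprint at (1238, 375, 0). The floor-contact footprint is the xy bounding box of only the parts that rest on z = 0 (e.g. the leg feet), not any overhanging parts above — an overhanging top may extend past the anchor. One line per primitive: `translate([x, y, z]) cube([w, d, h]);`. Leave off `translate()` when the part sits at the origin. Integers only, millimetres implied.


translate([281, 220, 0]) cube([82, 155, 2006]);
translate([1156, 220, 0]) cube([82, 155, 2006]);
translate([281, 220, 2006]) cube([957, 155, 109]);


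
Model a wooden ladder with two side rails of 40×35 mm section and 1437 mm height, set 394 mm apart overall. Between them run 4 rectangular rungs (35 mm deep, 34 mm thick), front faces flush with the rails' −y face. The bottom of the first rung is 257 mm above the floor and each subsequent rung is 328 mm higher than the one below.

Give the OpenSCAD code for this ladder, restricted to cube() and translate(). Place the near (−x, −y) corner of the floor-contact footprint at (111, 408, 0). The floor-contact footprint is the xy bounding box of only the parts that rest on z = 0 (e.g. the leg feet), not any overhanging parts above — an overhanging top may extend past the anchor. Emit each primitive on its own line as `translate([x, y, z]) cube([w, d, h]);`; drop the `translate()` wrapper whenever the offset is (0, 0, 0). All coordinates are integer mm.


translate([111, 408, 0]) cube([40, 35, 1437]);
translate([465, 408, 0]) cube([40, 35, 1437]);
translate([151, 408, 257]) cube([314, 35, 34]);
translate([151, 408, 585]) cube([314, 35, 34]);
translate([151, 408, 913]) cube([314, 35, 34]);
translate([151, 408, 1241]) cube([314, 35, 34]);


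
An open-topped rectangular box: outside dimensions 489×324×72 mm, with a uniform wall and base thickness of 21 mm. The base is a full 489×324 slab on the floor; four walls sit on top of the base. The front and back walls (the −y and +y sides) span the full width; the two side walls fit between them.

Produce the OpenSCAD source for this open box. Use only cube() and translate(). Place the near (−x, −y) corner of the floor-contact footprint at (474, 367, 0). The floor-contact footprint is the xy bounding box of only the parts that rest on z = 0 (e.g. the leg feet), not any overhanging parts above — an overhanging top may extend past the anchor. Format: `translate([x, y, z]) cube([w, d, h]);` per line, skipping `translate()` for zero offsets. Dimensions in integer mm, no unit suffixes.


translate([474, 367, 0]) cube([489, 324, 21]);
translate([474, 367, 21]) cube([489, 21, 51]);
translate([474, 670, 21]) cube([489, 21, 51]);
translate([474, 388, 21]) cube([21, 282, 51]);
translate([942, 388, 21]) cube([21, 282, 51]);


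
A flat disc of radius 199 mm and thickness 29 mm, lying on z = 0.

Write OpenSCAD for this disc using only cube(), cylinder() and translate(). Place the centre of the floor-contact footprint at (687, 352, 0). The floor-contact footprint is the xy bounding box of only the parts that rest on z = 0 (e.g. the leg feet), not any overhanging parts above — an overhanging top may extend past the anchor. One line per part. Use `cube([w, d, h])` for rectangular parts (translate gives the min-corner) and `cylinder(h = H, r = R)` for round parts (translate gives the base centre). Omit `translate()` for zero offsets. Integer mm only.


translate([687, 352, 0]) cylinder(h = 29, r = 199);


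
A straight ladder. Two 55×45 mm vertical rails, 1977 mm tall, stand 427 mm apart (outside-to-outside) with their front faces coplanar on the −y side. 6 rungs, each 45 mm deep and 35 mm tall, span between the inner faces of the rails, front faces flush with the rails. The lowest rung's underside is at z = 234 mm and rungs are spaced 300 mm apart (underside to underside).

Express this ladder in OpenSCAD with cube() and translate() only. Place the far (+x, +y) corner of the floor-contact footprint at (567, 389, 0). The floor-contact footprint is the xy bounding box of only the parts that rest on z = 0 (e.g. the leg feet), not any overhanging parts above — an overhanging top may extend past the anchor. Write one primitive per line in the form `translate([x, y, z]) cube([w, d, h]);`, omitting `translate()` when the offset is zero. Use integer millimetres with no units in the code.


translate([140, 344, 0]) cube([55, 45, 1977]);
translate([512, 344, 0]) cube([55, 45, 1977]);
translate([195, 344, 234]) cube([317, 45, 35]);
translate([195, 344, 534]) cube([317, 45, 35]);
translate([195, 344, 834]) cube([317, 45, 35]);
translate([195, 344, 1134]) cube([317, 45, 35]);
translate([195, 344, 1434]) cube([317, 45, 35]);
translate([195, 344, 1734]) cube([317, 45, 35]);


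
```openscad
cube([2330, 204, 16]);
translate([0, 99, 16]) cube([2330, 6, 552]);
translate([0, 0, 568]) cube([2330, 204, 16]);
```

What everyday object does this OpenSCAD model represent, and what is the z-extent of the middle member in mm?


An I-beam. The web height is 552 mm.

Two wide flanges with a thin centred web — an I-beam. Overall 584 mm minus two 16 mm flanges gives a web of 584 − 2·16 = 552 mm.


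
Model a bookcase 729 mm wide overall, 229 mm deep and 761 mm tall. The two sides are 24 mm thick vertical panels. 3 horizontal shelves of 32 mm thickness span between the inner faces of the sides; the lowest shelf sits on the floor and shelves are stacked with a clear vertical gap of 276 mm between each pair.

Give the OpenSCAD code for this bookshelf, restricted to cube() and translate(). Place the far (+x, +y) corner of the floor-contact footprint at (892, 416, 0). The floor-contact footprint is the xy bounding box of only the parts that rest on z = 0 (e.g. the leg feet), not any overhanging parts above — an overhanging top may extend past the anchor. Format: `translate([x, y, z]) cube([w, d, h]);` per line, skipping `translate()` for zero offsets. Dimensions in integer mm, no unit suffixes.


translate([163, 187, 0]) cube([24, 229, 761]);
translate([868, 187, 0]) cube([24, 229, 761]);
translate([187, 187, 0]) cube([681, 229, 32]);
translate([187, 187, 308]) cube([681, 229, 32]);
translate([187, 187, 616]) cube([681, 229, 32]);


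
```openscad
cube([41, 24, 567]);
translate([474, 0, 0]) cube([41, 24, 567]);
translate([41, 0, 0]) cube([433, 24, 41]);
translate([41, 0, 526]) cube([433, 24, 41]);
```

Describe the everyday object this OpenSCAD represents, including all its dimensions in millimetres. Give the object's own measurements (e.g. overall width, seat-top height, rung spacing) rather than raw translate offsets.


A rectangular picture frame lying in the x–z plane (depth along y). The opening is 433 mm wide (x) by 485 mm tall (z), surrounded by a border 41 mm wide on all four sides. The frame is 24 mm deep and is made of two full-height vertical stiles with two horizontal rails fitted between them.


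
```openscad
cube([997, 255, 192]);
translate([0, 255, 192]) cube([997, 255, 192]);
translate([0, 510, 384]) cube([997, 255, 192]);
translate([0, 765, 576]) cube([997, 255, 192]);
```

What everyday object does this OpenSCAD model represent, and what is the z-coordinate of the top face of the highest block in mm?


A staircase. The total rise is 768 mm.

4 identical blocks, each offset up and back from the previous — a staircase. Each step is 192 mm tall and there are 4 of them, so the total rise is 4 × 192 = 768 mm.


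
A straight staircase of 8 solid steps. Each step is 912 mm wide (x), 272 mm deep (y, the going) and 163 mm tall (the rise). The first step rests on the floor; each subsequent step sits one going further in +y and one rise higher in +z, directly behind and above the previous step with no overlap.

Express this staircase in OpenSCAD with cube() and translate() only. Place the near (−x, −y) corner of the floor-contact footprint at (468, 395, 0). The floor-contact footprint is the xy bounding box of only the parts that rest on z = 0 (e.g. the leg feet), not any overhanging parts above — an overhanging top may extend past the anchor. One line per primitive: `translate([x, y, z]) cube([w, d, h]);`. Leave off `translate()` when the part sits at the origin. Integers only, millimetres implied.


translate([468, 395, 0]) cube([912, 272, 163]);
translate([468, 667, 163]) cube([912, 272, 163]);
translate([468, 939, 326]) cube([912, 272, 163]);
translate([468, 1211, 489]) cube([912, 272, 163]);
translate([468, 1483, 652]) cube([912, 272, 163]);
translate([468, 1755, 815]) cube([912, 272, 163]);
translate([468, 2027, 978]) cube([912, 272, 163]);
translate([468, 2299, 1141]) cube([912, 272, 163]);
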